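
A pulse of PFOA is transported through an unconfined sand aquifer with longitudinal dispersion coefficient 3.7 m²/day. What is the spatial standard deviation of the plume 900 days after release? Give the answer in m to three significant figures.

81.6 m

Dispersive spreading gives a Gaussian with σ² = 2Dt; advection only shifts the center.
σ = √(2 × 3.7 × 900) = 81.6 m.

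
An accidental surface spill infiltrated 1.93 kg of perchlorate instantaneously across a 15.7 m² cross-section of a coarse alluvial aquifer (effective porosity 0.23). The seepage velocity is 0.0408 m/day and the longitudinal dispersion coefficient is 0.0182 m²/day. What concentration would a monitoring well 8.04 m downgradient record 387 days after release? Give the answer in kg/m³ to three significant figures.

For an instantaneous plane source, C(x,t) = M/(n_e·A·√(4πDt)) · exp(−(x−vt)²/(4Dt)), with n_e·A the pore (flow) area.
Plume center vt = 0.0408 × 387 = 15.7896 m, so the well at 8.04 m is 7.7496 m upgradient of the peak.
√(4πDt) = 9.408 m, giving peak height M/(n_e·A·√(4πDt)) = 1.93/(0.23 × 15.7 × 9.408) = 0.05681 kg/m³.
(x−vt)²/(4Dt) = (-7.7496)²/(4 × 0.0182 × 387) = 2.132; exp(−2.132) = 0.1186.
C = 0.05681 × 0.1186 = 0.00674 kg/m³.

0.00674 kg/m³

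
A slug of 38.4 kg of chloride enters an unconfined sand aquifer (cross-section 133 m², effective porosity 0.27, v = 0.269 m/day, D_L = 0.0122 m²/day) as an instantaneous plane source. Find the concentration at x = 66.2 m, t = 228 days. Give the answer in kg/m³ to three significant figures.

0.0215 kg/m³

For an instantaneous plane source, C(x,t) = M/(n_e·A·√(4πDt)) · exp(−(x−vt)²/(4Dt)), with n_e·A the pore (flow) area.
Plume center vt = 0.269 × 228 = 61.332 m, so the well at 66.2 m is 4.868 m downgradient of the peak.
√(4πDt) = 5.912 m, giving peak height M/(n_e·A·√(4πDt)) = 38.4/(0.27 × 133 × 5.912) = 0.1809 kg/m³.
(x−vt)²/(4Dt) = (4.868)²/(4 × 0.0122 × 228) = 2.130; exp(−2.130) = 0.1188.
C = 0.1809 × 0.1188 = 0.0215 kg/m³.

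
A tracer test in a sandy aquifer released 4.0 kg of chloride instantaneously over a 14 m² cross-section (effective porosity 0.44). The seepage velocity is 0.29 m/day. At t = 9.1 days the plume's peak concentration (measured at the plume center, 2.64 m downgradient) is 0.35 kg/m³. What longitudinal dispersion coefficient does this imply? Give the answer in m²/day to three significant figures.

At the plume center C_max = M/(n_e·A·√(4πDt)), so D = M²/(4πt·(n_e·A·C_max)²).
n_e·A·C_max = 0.44 × 14 × 0.35 = 2.156 kg/m.
D = 4.0²/(4π × 9.1 × 2.156²) = 0.0301 m²/day.

0.0301 m²/day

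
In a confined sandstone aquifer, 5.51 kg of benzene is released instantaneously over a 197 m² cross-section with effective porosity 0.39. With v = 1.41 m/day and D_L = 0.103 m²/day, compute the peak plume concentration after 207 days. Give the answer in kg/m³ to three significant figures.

The peak of an instantaneous 1D plume sits at x = vt; there the Gaussian factor is 1 and C_max = M/(n_e·A·√(4πDt)), where n_e·A is the pore area the mass is dissolved in.
√(4πDt) = √(4π × 0.103 × 207) = 16.37 m, so C_max = 5.51/(0.39 × 197 × 16.37) = 0.00438 kg/m³.

0.00438 kg/m³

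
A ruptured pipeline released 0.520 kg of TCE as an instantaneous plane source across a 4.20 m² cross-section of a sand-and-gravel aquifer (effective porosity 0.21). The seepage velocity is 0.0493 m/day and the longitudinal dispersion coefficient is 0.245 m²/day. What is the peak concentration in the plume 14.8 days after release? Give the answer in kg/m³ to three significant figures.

0.0873 kg/m³

The peak of an instantaneous 1D plume sits at x = vt; there the Gaussian factor is 1 and C_max = M/(n_e·A·√(4πDt)), where n_e·A is the pore area the mass is dissolved in.
√(4πDt) = √(4π × 0.245 × 14.8) = 6.750 m, so C_max = 0.520/(0.21 × 4.20 × 6.750) = 0.0873 kg/m³.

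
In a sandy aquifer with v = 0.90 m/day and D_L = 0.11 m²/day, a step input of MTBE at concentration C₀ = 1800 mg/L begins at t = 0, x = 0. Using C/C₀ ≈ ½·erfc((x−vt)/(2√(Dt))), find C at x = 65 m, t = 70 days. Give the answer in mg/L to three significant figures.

549 mg/L

For a continuous step input, C/C₀ ≈ ½·erfc((x−vt)/(2√(Dt))).
vt = 0.90 × 70 = 63 m and 2√(Dt) = 2√(0.11 × 70) = 5.550 m.
Argument (x−vt)/(2√(Dt)) = (65 − 63)/5.550 = 0.3604; ½·erfc(0.3604) = 0.3051.
C = 1800 × 0.3051 = 549 mg/L.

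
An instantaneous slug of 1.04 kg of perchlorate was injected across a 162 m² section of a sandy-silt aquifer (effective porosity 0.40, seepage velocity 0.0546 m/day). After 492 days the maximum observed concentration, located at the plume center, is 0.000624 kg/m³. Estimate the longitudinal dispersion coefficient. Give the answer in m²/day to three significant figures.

At the plume center C_max = M/(n_e·A·√(4πDt)), so D = M²/(4πt·(n_e·A·C_max)²).
n_e·A·C_max = 0.40 × 162 × 0.000624 = 0.04044 kg/m.
D = 1.04²/(4π × 492 × 0.04044²) = 0.107 m²/day.

0.107 m²/day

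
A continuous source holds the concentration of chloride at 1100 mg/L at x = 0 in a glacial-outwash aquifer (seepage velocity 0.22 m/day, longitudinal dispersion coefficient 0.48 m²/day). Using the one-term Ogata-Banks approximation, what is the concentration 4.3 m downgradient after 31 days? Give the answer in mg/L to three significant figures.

746 mg/L

For a continuous step input, C/C₀ ≈ ½·erfc((x−vt)/(2√(Dt))).
vt = 0.22 × 31 = 6.82 m and 2√(Dt) = 2√(0.48 × 31) = 7.715 m.
Argument (x−vt)/(2√(Dt)) = (4.3 − 6.82)/7.715 = -0.3266; ½·erfc(-0.3266) = 0.6779.
C = 1100 × 0.6779 = 746 mg/L.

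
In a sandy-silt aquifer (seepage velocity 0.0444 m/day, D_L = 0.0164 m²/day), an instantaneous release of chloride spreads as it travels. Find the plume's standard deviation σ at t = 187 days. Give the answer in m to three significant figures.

Dispersive spreading gives a Gaussian with σ² = 2Dt; advection only shifts the center.
σ = √(2 × 0.0164 × 187) = 2.48 m.

2.48 m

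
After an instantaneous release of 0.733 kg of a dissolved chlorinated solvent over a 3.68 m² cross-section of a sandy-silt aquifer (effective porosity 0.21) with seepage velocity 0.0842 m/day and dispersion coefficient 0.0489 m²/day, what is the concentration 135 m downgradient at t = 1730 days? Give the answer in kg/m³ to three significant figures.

For an instantaneous plane source, C(x,t) = M/(n_e·A·√(4πDt)) · exp(−(x−vt)²/(4Dt)), with n_e·A the pore (flow) area.
Plume center vt = 0.0842 × 1730 = 145.666 m, so the well at 135 m is 10.666 m upgradient of the peak.
√(4πDt) = 32.60 m, giving peak height M/(n_e·A·√(4πDt)) = 0.733/(0.21 × 3.68 × 32.60) = 0.02910 kg/m³.
(x−vt)²/(4Dt) = (-10.666)²/(4 × 0.0489 × 1730) = 0.3362; exp(−0.3362) = 0.7145.
C = 0.02910 × 0.7145 = 0.0208 kg/m³.

0.0208 kg/m³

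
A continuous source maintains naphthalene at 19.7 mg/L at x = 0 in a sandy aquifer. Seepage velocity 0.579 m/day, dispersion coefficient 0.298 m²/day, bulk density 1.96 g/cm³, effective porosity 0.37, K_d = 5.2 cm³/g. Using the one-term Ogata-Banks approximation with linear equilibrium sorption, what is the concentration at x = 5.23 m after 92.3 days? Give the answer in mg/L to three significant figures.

Retardation factor R = 1 + ρ_b·K_d/n = 1 + 1.96 × 5.2/0.37 = 28.55.
Sorption retards both mechanisms: v_R = v/R = 0.02028 m/day, D_R = D/R = 0.01044 m²/day.
v_R·t = 0.02028 × 92.3 = 1.871844 m; 2√(D_R t) = 1.963 m; argument = (5.23 − 1.871844)/1.963 = 1.711.
C = C₀ × ½·erfc(1.711) = 19.7 × 0.007766 = 0.153 mg/L.

0.153 mg/L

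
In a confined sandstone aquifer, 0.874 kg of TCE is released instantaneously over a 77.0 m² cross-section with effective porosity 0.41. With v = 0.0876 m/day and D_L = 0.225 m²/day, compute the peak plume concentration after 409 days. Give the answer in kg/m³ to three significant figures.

The peak of an instantaneous 1D plume sits at x = vt; there the Gaussian factor is 1 and C_max = M/(n_e·A·√(4πDt)), where n_e·A is the pore area the mass is dissolved in.
√(4πDt) = √(4π × 0.225 × 409) = 34.01 m, so C_max = 0.874/(0.41 × 77.0 × 34.01) = 0.000814 kg/m³.

0.000814 kg/m³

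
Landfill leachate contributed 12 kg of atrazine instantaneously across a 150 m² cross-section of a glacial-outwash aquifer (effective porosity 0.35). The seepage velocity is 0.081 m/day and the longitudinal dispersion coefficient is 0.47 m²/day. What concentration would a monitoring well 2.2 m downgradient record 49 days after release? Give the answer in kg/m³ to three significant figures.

0.0130 kg/m³

For an instantaneous plane source, C(x,t) = M/(n_e·A·√(4πDt)) · exp(−(x−vt)²/(4Dt)), with n_e·A the pore (flow) area.
Plume center vt = 0.081 × 49 = 3.969 m, so the well at 2.2 m is 1.769 m upgradient of the peak.
√(4πDt) = 17.01 m, giving peak height M/(n_e·A·√(4πDt)) = 12/(0.35 × 150 × 17.01) = 0.01344 kg/m³.
(x−vt)²/(4Dt) = (-1.769)²/(4 × 0.47 × 49) = 0.03397; exp(−0.03397) = 0.9666.
C = 0.01344 × 0.9666 = 0.0130 kg/m³.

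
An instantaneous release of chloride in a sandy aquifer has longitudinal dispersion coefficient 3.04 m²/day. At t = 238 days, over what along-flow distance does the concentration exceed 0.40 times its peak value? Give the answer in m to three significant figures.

The plume is Gaussian with σ = √(2Dt) = √(2 × 3.04 × 238) = 38.04 m.
C/C_peak = exp(−Δx²/(2σ²)) = 0.40 ⇒ Δx = σ·√(−2 ln 0.40) = 38.04 × 1.354 = 51.51 m.
Width = 2Δx = 103 m.

103 m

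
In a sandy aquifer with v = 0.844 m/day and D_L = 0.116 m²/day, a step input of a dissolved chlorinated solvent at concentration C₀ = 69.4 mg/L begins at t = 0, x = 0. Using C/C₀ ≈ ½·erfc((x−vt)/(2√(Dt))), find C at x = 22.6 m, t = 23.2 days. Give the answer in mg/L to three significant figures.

6.70 mg/L

For a continuous step input, C/C₀ ≈ ½·erfc((x−vt)/(2√(Dt))).
vt = 0.844 × 23.2 = 19.5808 m and 2√(Dt) = 2√(0.116 × 23.2) = 3.281 m.
Argument (x−vt)/(2√(Dt)) = (22.6 − 19.5808)/3.281 = 0.9202; ½·erfc(0.9202) = 0.09657.
C = 69.4 × 0.09657 = 6.70 mg/L.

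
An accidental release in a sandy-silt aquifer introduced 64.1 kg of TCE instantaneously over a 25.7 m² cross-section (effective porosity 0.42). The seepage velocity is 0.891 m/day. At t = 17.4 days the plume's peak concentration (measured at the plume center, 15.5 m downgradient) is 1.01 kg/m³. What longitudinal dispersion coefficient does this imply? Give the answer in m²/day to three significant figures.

At the plume center C_max = M/(n_e·A·√(4πDt)), so D = M²/(4πt·(n_e·A·C_max)²).
n_e·A·C_max = 0.42 × 25.7 × 1.01 = 10.90 kg/m.
D = 64.1²/(4π × 17.4 × 10.90²) = 0.158 m²/day.

0.158 m²/day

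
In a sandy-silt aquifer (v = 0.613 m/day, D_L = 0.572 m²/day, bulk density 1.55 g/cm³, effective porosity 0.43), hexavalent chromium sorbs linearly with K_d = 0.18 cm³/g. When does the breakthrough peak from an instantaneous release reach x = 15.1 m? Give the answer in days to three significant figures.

Retardation factor R = 1 + ρ_b·K_d/n = 1 + 1.55 × 0.18/0.43 = 1.649.
Sorption retards both mechanisms: v_R = v/R = 0.3717 m/day, D_R = D/R = 0.3469 m²/day.
Peak time from v_R²t² + 2D_R t − x² = 0: t = (√(D_R² + v_R²x²) − D_R)/v_R².
√(D_R² + v_R²x²) = √(0.3469² + 0.3717² × 15.1²) = 5.623; v_R² = 0.1382.
t = (5.623 − 0.3469)/0.1382 = 38.2 days.

38.2 days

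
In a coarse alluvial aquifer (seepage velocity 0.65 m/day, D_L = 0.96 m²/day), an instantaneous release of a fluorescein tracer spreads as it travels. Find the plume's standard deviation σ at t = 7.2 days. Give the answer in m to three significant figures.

Dispersive spreading gives a Gaussian with σ² = 2Dt; advection only shifts the center.
σ = √(2 × 0.96 × 7.2) = 3.72 m.

3.72 m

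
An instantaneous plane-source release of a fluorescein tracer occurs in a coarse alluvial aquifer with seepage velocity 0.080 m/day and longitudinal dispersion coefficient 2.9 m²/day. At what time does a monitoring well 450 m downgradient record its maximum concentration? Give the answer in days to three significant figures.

For the 1D instantaneous-source solution, setting ∂C/∂t = 0 at fixed x gives v²t² + 2Dt − x² = 0, so t = (√(D² + v²x²) − D)/v².
√(D² + v²x²) = √(2.9² + 0.080² × 450²) = 36.12; v² = 0.0064.
t = (36.12 − 2.9)/0.0064 = 5190 days (vs. the pure-advection estimate x/v = 5620 d).

5190 days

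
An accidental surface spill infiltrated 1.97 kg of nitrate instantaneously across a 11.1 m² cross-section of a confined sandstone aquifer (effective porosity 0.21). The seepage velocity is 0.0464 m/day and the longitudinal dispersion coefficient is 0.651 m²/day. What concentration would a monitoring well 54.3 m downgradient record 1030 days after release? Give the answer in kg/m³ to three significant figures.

For an instantaneous plane source, C(x,t) = M/(n_e·A·√(4πDt)) · exp(−(x−vt)²/(4Dt)), with n_e·A the pore (flow) area.
Plume center vt = 0.0464 × 1030 = 47.792 m, so the well at 54.3 m is 6.508 m downgradient of the peak.
√(4πDt) = 91.79 m, giving peak height M/(n_e·A·√(4πDt)) = 1.97/(0.21 × 11.1 × 91.79) = 0.009207 kg/m³.
(x−vt)²/(4Dt) = (6.508)²/(4 × 0.651 × 1030) = 0.01579; exp(−0.01579) = 0.9843.
C = 0.009207 × 0.9843 = 0.00906 kg/m³.

0.00906 kg/m³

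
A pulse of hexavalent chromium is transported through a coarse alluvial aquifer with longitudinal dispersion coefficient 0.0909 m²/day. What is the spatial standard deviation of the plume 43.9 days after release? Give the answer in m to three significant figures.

2.83 m

Dispersive spreading gives a Gaussian with σ² = 2Dt; advection only shifts the center.
σ = √(2 × 0.0909 × 43.9) = 2.83 m.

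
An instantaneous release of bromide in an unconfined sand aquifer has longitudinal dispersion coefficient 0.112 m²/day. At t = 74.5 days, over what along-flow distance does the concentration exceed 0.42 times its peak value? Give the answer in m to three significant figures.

10.8 m

The plume is Gaussian with σ = √(2Dt) = √(2 × 0.112 × 74.5) = 4.085 m.
C/C_peak = exp(−Δx²/(2σ²)) = 0.42 ⇒ Δx = σ·√(−2 ln 0.42) = 4.085 × 1.317 = 5.380 m.
Width = 2Δx = 10.8 m.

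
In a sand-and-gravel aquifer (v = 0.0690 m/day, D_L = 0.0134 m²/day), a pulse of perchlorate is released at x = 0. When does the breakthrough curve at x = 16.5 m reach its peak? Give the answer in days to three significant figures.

236 days

For the 1D instantaneous-source solution, setting ∂C/∂t = 0 at fixed x gives v²t² + 2Dt − x² = 0, so t = (√(D² + v²x²) − D)/v².
√(D² + v²x²) = √(0.0134² + 0.0690² × 16.5²) = 1.139; v² = 0.004761.
t = (1.139 − 0.0134)/0.004761 = 236 days (vs. the pure-advection estimate x/v = 239 d).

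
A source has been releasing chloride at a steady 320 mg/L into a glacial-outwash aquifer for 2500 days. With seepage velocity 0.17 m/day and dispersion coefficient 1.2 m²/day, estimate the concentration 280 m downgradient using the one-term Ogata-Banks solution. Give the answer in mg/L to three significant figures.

310 mg/L

For a continuous step input, C/C₀ ≈ ½·erfc((x−vt)/(2√(Dt))).
vt = 0.17 × 2500 = 425 m and 2√(Dt) = 2√(1.2 × 2500) = 109.5 m.
Argument (x−vt)/(2√(Dt)) = (280 − 425)/109.5 = -1.324; ½·erfc(-1.324) = 0.9694.
C = 320 × 0.9694 = 310 mg/L.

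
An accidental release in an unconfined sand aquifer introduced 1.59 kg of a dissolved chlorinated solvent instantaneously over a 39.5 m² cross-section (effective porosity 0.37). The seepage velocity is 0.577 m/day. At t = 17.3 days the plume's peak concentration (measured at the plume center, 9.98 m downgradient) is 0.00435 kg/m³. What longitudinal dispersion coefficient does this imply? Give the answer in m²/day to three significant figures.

At the plume center C_max = M/(n_e·A·√(4πDt)), so D = M²/(4πt·(n_e·A·C_max)²).
n_e·A·C_max = 0.37 × 39.5 × 0.00435 = 0.06358 kg/m.
D = 1.59²/(4π × 17.3 × 0.06358²) = 2.88 m²/day.

2.88 m²/day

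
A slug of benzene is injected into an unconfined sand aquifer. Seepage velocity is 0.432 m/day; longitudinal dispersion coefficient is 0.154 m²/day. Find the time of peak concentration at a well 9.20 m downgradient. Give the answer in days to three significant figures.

20.5 days

For the 1D instantaneous-source solution, setting ∂C/∂t = 0 at fixed x gives v²t² + 2Dt − x² = 0, so t = (√(D² + v²x²) − D)/v².
√(D² + v²x²) = √(0.154² + 0.432² × 9.20²) = 3.977; v² = 0.186624.
t = (3.977 − 0.154)/0.186624 = 20.5 days (vs. the pure-advection estimate x/v = 21.3 d).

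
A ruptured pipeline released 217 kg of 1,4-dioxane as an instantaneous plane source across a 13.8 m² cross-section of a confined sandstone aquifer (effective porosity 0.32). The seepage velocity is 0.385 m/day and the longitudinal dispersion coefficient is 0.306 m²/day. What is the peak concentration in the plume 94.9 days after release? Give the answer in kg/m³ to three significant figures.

2.57 kg/m³

The peak of an instantaneous 1D plume sits at x = vt; there the Gaussian factor is 1 and C_max = M/(n_e·A·√(4πDt)), where n_e·A is the pore area the mass is dissolved in.
√(4πDt) = √(4π × 0.306 × 94.9) = 19.10 m, so C_max = 217/(0.32 × 13.8 × 19.10) = 2.57 kg/m³.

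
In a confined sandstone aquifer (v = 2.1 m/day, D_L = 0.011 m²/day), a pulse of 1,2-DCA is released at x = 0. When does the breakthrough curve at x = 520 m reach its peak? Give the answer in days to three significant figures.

248 days

For the 1D instantaneous-source solution, setting ∂C/∂t = 0 at fixed x gives v²t² + 2Dt − x² = 0, so t = (√(D² + v²x²) − D)/v².
√(D² + v²x²) = √(0.011² + 2.1² × 520²) = 1092; v² = 4.41.
t = (1092 − 0.011)/4.41 = 248 days (vs. the pure-advection estimate x/v = 248 d).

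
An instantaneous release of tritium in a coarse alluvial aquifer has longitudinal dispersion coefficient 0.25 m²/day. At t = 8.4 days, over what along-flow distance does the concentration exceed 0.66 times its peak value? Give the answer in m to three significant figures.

The plume is Gaussian with σ = √(2Dt) = √(2 × 0.25 × 8.4) = 2.049 m.
C/C_peak = exp(−Δx²/(2σ²)) = 0.66 ⇒ Δx = σ·√(−2 ln 0.66) = 2.049 × 0.9116 = 1.868 m.
Width = 2Δx = 3.74 m.

3.74 m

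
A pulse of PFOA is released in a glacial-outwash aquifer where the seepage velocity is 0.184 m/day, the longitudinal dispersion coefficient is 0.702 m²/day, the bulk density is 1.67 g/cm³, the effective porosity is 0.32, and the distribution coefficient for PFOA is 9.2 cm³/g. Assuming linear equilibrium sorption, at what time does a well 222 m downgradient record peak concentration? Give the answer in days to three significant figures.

58100 days

Retardation factor R = 1 + ρ_b·K_d/n = 1 + 1.67 × 9.2/0.32 = 49.01.
Sorption retards both mechanisms: v_R = v/R = 0.003754 m/day, D_R = D/R = 0.01432 m²/day.
Peak time from v_R²t² + 2D_R t − x² = 0: t = (√(D_R² + v_R²x²) − D_R)/v_R².
√(D_R² + v_R²x²) = √(0.01432² + 0.003754² × 222²) = 0.8335; v_R² = 1.409e-05.
t = (0.8335 − 0.01432)/1.409e-05 = 58100 days.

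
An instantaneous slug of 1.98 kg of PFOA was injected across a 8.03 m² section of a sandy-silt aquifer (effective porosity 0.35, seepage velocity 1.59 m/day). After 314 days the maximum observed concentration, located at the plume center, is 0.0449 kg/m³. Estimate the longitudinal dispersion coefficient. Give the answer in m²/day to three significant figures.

0.0624 m²/day

At the plume center C_max = M/(n_e·A·√(4πDt)), so D = M²/(4πt·(n_e·A·C_max)²).
n_e·A·C_max = 0.35 × 8.03 × 0.0449 = 0.1262 kg/m.
D = 1.98²/(4π × 314 × 0.1262²) = 0.0624 m²/day.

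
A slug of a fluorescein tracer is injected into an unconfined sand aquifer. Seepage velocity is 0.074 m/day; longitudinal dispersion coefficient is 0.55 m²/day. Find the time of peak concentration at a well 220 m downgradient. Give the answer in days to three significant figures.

2870 days

For the 1D instantaneous-source solution, setting ∂C/∂t = 0 at fixed x gives v²t² + 2Dt − x² = 0, so t = (√(D² + v²x²) − D)/v².
√(D² + v²x²) = √(0.55² + 0.074² × 220²) = 16.29; v² = 0.005476.
t = (16.29 − 0.55)/0.005476 = 2870 days (vs. the pure-advection estimate x/v = 2970 d).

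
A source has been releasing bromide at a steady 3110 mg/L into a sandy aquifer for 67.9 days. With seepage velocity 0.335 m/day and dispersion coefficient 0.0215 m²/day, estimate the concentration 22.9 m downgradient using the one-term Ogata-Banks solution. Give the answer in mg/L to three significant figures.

1440 mg/L

For a continuous step input, C/C₀ ≈ ½·erfc((x−vt)/(2√(Dt))).
vt = 0.335 × 67.9 = 22.7465 m and 2√(Dt) = 2√(0.0215 × 67.9) = 2.416 m.
Argument (x−vt)/(2√(Dt)) = (22.9 − 22.7465)/2.416 = 0.06353; ½·erfc(0.06353) = 0.4642.
C = 3110 × 0.4642 = 1440 mg/L.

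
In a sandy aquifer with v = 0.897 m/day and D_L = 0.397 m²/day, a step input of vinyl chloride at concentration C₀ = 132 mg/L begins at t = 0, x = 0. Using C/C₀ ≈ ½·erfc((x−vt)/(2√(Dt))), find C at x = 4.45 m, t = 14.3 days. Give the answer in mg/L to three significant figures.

For a continuous step input, C/C₀ ≈ ½·erfc((x−vt)/(2√(Dt))).
vt = 0.897 × 14.3 = 12.8271 m and 2√(Dt) = 2√(0.397 × 14.3) = 4.765 m.
Argument (x−vt)/(2√(Dt)) = (4.45 − 12.8271)/4.765 = -1.758; ½·erfc(-1.758) = 0.9935.
C = 132 × 0.9935 = 131 mg/L.

131 mg/L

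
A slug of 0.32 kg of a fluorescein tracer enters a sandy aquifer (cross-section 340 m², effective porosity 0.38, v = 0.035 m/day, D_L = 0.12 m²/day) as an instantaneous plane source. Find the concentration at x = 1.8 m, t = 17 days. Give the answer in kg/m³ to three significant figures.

For an instantaneous plane source, C(x,t) = M/(n_e·A·√(4πDt)) · exp(−(x−vt)²/(4Dt)), with n_e·A the pore (flow) area.
Plume center vt = 0.035 × 17 = 0.595 m, so the well at 1.8 m is 1.205 m downgradient of the peak.
√(4πDt) = 5.063 m, giving peak height M/(n_e·A·√(4πDt)) = 0.32/(0.38 × 340 × 5.063) = 0.0004892 kg/m³.
(x−vt)²/(4Dt) = (1.205)²/(4 × 0.12 × 17) = 0.1779; exp(−0.1779) = 0.8370.
C = 0.0004892 × 0.8370 = 0.000409 kg/m³.

0.000409 kg/m³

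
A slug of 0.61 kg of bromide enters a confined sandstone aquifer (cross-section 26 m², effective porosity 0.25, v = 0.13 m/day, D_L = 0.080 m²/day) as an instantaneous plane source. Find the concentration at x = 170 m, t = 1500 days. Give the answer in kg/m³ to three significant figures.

For an instantaneous plane source, C(x,t) = M/(n_e·A·√(4πDt)) · exp(−(x−vt)²/(4Dt)), with n_e·A the pore (flow) area.
Plume center vt = 0.13 × 1500 = 195 m, so the well at 170 m is 25 m upgradient of the peak.
√(4πDt) = 38.83 m, giving peak height M/(n_e·A·√(4πDt)) = 0.61/(0.25 × 26 × 38.83) = 0.002417 kg/m³.
(x−vt)²/(4Dt) = (-25)²/(4 × 0.080 × 1500) = 1.302; exp(−1.302) = 0.2720.
C = 0.002417 × 0.2720 = 0.000657 kg/m³.

0.000657 kg/m³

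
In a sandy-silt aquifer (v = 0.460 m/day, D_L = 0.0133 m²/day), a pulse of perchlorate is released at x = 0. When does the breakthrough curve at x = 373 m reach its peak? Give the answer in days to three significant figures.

For the 1D instantaneous-source solution, setting ∂C/∂t = 0 at fixed x gives v²t² + 2Dt − x² = 0, so t = (√(D² + v²x²) − D)/v².
√(D² + v²x²) = √(0.0133² + 0.460² × 373²) = 171.6; v² = 0.2116.
t = (171.6 − 0.0133)/0.2116 = 811 days (vs. the pure-advection estimate x/v = 811 d).

811 days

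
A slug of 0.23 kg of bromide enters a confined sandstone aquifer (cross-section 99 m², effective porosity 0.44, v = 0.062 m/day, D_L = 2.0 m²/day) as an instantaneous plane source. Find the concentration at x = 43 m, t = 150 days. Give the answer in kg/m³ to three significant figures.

3.34e-05 kg/m³

For an instantaneous plane source, C(x,t) = M/(n_e·A·√(4πDt)) · exp(−(x−vt)²/(4Dt)), with n_e·A the pore (flow) area.
Plume center vt = 0.062 × 150 = 9.3 m, so the well at 43 m is 33.7 m downgradient of the peak.
√(4πDt) = 61.40 m, giving peak height M/(n_e·A·√(4πDt)) = 0.23/(0.44 × 99 × 61.40) = 8.599e-05 kg/m³.
(x−vt)²/(4Dt) = (33.7)²/(4 × 2.0 × 150) = 0.9464; exp(−0.9464) = 0.3881.
C = 8.599e-05 × 0.3881 = 3.34e-05 kg/m³.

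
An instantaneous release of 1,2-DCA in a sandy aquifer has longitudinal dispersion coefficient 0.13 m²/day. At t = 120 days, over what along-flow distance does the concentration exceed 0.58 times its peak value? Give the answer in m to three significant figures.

The plume is Gaussian with σ = √(2Dt) = √(2 × 0.13 × 120) = 5.586 m.
C/C_peak = exp(−Δx²/(2σ²)) = 0.58 ⇒ Δx = σ·√(−2 ln 0.58) = 5.586 × 1.044 = 5.832 m.
Width = 2Δx = 11.7 m.

11.7 m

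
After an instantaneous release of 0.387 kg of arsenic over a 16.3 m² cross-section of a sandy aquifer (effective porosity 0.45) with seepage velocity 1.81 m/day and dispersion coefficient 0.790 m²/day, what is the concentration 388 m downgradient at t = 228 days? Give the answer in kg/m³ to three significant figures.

0.000476 kg/m³

For an instantaneous plane source, C(x,t) = M/(n_e·A·√(4πDt)) · exp(−(x−vt)²/(4Dt)), with n_e·A the pore (flow) area.
Plume center vt = 1.81 × 228 = 412.68 m, so the well at 388 m is 24.68 m upgradient of the peak.
√(4πDt) = 47.58 m, giving peak height M/(n_e·A·√(4πDt)) = 0.387/(0.45 × 16.3 × 47.58) = 0.001109 kg/m³.
(x−vt)²/(4Dt) = (-24.68)²/(4 × 0.790 × 228) = 0.8454; exp(−0.8454) = 0.4294.
C = 0.001109 × 0.4294 = 0.000476 kg/m³.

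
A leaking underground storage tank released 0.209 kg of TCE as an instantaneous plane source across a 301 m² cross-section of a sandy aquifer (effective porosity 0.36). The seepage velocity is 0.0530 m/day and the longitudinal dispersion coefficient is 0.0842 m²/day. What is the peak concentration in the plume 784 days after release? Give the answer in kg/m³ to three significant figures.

The peak of an instantaneous 1D plume sits at x = vt; there the Gaussian factor is 1 and C_max = M/(n_e·A·√(4πDt)), where n_e·A is the pore area the mass is dissolved in.
√(4πDt) = √(4π × 0.0842 × 784) = 28.80 m, so C_max = 0.209/(0.36 × 301 × 28.80) = 6.70e-05 kg/m³.

6.70e-05 kg/m³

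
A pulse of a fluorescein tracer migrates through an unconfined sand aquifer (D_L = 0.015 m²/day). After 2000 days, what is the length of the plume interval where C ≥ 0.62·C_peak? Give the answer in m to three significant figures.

15.1 m

The plume is Gaussian with σ = √(2Dt) = √(2 × 0.015 × 2000) = 7.746 m.
C/C_peak = exp(−Δx²/(2σ²)) = 0.62 ⇒ Δx = σ·√(−2 ln 0.62) = 7.746 × 0.9778 = 7.574 m.
Width = 2Δx = 15.1 m.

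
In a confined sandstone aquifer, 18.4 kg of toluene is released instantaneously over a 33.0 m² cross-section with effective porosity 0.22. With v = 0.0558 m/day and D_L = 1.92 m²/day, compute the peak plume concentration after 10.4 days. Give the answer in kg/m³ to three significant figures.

0.160 kg/m³

The peak of an instantaneous 1D plume sits at x = vt; there the Gaussian factor is 1 and C_max = M/(n_e·A·√(4πDt)), where n_e·A is the pore area the mass is dissolved in.
√(4πDt) = √(4π × 1.92 × 10.4) = 15.84 m, so C_max = 18.4/(0.22 × 33.0 × 15.84) = 0.160 kg/m³.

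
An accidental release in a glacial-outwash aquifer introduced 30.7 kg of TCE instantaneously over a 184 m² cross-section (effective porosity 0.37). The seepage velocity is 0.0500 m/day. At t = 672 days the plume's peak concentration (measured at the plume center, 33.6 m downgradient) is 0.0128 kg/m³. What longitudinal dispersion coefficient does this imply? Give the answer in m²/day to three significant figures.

0.147 m²/day

At the plume center C_max = M/(n_e·A·√(4πDt)), so D = M²/(4πt·(n_e·A·C_max)²).
n_e·A·C_max = 0.37 × 184 × 0.0128 = 0.8714 kg/m.
D = 30.7²/(4π × 672 × 0.8714²) = 0.147 m²/day.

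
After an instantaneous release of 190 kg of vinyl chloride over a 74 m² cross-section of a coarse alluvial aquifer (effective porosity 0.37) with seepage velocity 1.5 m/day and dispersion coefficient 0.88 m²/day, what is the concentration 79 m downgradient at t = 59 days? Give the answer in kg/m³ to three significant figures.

For an instantaneous plane source, C(x,t) = M/(n_e·A·√(4πDt)) · exp(−(x−vt)²/(4Dt)), with n_e·A the pore (flow) area.
Plume center vt = 1.5 × 59 = 88.5 m, so the well at 79 m is 9.5 m upgradient of the peak.
√(4πDt) = 25.54 m, giving peak height M/(n_e·A·√(4πDt)) = 190/(0.37 × 74 × 25.54) = 0.2717 kg/m³.
(x−vt)²/(4Dt) = (-9.5)²/(4 × 0.88 × 59) = 0.4346; exp(−0.4346) = 0.6475.
C = 0.2717 × 0.6475 = 0.176 kg/m³.

0.176 kg/m³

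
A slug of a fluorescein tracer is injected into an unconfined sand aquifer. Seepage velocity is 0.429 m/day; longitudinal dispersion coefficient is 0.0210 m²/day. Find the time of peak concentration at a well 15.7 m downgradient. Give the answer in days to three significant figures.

36.5 days

For the 1D instantaneous-source solution, setting ∂C/∂t = 0 at fixed x gives v²t² + 2Dt − x² = 0, so t = (√(D² + v²x²) − D)/v².
√(D² + v²x²) = √(0.0210² + 0.429² × 15.7²) = 6.735; v² = 0.184041.
t = (6.735 − 0.0210)/0.184041 = 36.5 days (vs. the pure-advection estimate x/v = 36.6 d).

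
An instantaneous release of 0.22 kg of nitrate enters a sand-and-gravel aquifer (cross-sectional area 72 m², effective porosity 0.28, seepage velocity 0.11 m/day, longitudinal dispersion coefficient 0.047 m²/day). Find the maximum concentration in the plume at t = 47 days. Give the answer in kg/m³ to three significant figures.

0.00207 kg/m³

The peak of an instantaneous 1D plume sits at x = vt; there the Gaussian factor is 1 and C_max = M/(n_e·A·√(4πDt)), where n_e·A is the pore area the mass is dissolved in.
√(4πDt) = √(4π × 0.047 × 47) = 5.269 m, so C_max = 0.22/(0.28 × 72 × 5.269) = 0.00207 kg/m³.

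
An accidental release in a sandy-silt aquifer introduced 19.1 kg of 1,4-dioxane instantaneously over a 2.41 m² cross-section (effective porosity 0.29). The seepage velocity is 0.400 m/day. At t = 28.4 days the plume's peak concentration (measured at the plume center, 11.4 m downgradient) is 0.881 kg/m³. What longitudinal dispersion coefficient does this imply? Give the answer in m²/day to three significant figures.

2.70 m²/day

At the plume center C_max = M/(n_e·A·√(4πDt)), so D = M²/(4πt·(n_e·A·C_max)²).
n_e·A·C_max = 0.29 × 2.41 × 0.881 = 0.6157 kg/m.
D = 19.1²/(4π × 28.4 × 0.6157²) = 2.70 m²/day.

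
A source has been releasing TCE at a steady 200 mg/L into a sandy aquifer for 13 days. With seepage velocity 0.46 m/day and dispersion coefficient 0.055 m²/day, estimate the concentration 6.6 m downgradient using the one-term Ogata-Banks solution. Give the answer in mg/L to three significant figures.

For a continuous step input, C/C₀ ≈ ½·erfc((x−vt)/(2√(Dt))).
vt = 0.46 × 13 = 5.98 m and 2√(Dt) = 2√(0.055 × 13) = 1.691 m.
Argument (x−vt)/(2√(Dt)) = (6.6 − 5.98)/1.691 = 0.3666; ½·erfc(0.3666) = 0.3021.
C = 200 × 0.3021 = 60.4 mg/L.

60.4 mg/L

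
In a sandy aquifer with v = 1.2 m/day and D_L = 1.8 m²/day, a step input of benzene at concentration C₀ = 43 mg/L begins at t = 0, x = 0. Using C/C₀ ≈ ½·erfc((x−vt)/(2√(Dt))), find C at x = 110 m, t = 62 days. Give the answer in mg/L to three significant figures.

For a continuous step input, C/C₀ ≈ ½·erfc((x−vt)/(2√(Dt))).
vt = 1.2 × 62 = 74.4 m and 2√(Dt) = 2√(1.8 × 62) = 21.13 m.
Argument (x−vt)/(2√(Dt)) = (110 − 74.4)/21.13 = 1.685; ½·erfc(1.685) = 0.008587.
C = 43 × 0.008587 = 0.369 mg/L.

0.369 mg/L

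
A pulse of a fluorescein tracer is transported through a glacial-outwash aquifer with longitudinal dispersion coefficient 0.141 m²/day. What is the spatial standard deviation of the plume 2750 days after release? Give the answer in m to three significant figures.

Dispersive spreading gives a Gaussian with σ² = 2Dt; advection only shifts the center.
σ = √(2 × 0.141 × 2750) = 27.8 m.

27.8 m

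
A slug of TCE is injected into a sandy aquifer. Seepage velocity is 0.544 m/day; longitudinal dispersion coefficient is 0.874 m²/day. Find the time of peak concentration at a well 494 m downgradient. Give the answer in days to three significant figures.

905 days

For the 1D instantaneous-source solution, setting ∂C/∂t = 0 at fixed x gives v²t² + 2Dt − x² = 0, so t = (√(D² + v²x²) − D)/v².
√(D² + v²x²) = √(0.874² + 0.544² × 494²) = 268.7; v² = 0.295936.
t = (268.7 − 0.874)/0.295936 = 905 days (vs. the pure-advection estimate x/v = 908 d).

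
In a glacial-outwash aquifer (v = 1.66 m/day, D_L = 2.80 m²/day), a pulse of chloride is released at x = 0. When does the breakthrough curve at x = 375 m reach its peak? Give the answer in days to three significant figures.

For the 1D instantaneous-source solution, setting ∂C/∂t = 0 at fixed x gives v²t² + 2Dt − x² = 0, so t = (√(D² + v²x²) − D)/v².
√(D² + v²x²) = √(2.80² + 1.66² × 375²) = 622.5; v² = 2.7556.
t = (622.5 − 2.80)/2.7556 = 225 days (vs. the pure-advection estimate x/v = 226 d).

225 days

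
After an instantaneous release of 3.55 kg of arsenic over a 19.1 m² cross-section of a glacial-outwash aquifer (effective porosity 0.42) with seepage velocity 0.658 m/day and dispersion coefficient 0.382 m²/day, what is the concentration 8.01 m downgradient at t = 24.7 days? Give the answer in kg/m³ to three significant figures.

For an instantaneous plane source, C(x,t) = M/(n_e·A·√(4πDt)) · exp(−(x−vt)²/(4Dt)), with n_e·A the pore (flow) area.
Plume center vt = 0.658 × 24.7 = 16.2526 m, so the well at 8.01 m is 8.2426 m upgradient of the peak.
√(4πDt) = 10.89 m, giving peak height M/(n_e·A·√(4πDt)) = 3.55/(0.42 × 19.1 × 10.89) = 0.04064 kg/m³.
(x−vt)²/(4Dt) = (-8.2426)²/(4 × 0.382 × 24.7) = 1.800; exp(−1.800) = 0.1653.
C = 0.04064 × 0.1653 = 0.00672 kg/m³.

0.00672 kg/m³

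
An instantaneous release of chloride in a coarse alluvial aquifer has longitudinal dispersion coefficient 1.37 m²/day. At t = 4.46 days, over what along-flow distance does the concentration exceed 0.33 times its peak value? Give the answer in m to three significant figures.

10.4 m

The plume is Gaussian with σ = √(2Dt) = √(2 × 1.37 × 4.46) = 3.496 m.
C/C_peak = exp(−Δx²/(2σ²)) = 0.33 ⇒ Δx = σ·√(−2 ln 0.33) = 3.496 × 1.489 = 5.206 m.
Width = 2Δx = 10.4 m.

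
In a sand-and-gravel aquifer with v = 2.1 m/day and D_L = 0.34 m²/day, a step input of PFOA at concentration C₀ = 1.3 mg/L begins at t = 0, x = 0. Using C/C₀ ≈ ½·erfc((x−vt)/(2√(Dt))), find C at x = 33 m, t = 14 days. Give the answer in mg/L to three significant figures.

0.158 mg/L

For a continuous step input, C/C₀ ≈ ½·erfc((x−vt)/(2√(Dt))).
vt = 2.1 × 14 = 29.4 m and 2√(Dt) = 2√(0.34 × 14) = 4.363 m.
Argument (x−vt)/(2√(Dt)) = (33 − 29.4)/4.363 = 0.8251; ½·erfc(0.8251) = 0.1216.
C = 1.3 × 0.1216 = 0.158 mg/L.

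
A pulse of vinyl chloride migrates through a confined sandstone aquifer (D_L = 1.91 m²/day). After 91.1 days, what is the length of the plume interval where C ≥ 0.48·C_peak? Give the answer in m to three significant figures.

The plume is Gaussian with σ = √(2Dt) = √(2 × 1.91 × 91.1) = 18.65 m.
C/C_peak = exp(−Δx²/(2σ²)) = 0.48 ⇒ Δx = σ·√(−2 ln 0.48) = 18.65 × 1.212 = 22.60 m.
Width = 2Δx = 45.2 m.

45.2 m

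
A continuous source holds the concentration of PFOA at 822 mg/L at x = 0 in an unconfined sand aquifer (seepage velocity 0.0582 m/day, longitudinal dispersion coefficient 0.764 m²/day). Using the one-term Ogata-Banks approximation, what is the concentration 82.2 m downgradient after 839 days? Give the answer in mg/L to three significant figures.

144 mg/L

For a continuous step input, C/C₀ ≈ ½·erfc((x−vt)/(2√(Dt))).
vt = 0.0582 × 839 = 48.8298 m and 2√(Dt) = 2√(0.764 × 839) = 50.64 m.
Argument (x−vt)/(2√(Dt)) = (82.2 − 48.8298)/50.64 = 0.6590; ½·erfc(0.6590) = 0.1757.
C = 822 × 0.1757 = 144 mg/L.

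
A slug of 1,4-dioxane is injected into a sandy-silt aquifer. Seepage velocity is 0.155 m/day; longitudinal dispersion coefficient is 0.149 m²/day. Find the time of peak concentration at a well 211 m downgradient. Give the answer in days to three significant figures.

1360 days

For the 1D instantaneous-source solution, setting ∂C/∂t = 0 at fixed x gives v²t² + 2Dt − x² = 0, so t = (√(D² + v²x²) − D)/v².
√(D² + v²x²) = √(0.149² + 0.155² × 211²) = 32.71; v² = 0.024025.
t = (32.71 − 0.149)/0.024025 = 1360 days (vs. the pure-advection estimate x/v = 1360 d).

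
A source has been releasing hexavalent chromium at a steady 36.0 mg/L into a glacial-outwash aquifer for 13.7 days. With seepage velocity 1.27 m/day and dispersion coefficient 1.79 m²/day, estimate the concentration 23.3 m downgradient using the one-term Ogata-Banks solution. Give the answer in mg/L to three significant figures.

For a continuous step input, C/C₀ ≈ ½·erfc((x−vt)/(2√(Dt))).
vt = 1.27 × 13.7 = 17.399 m and 2√(Dt) = 2√(1.79 × 13.7) = 9.904 m.
Argument (x−vt)/(2√(Dt)) = (23.3 − 17.399)/9.904 = 0.5958; ½·erfc(0.5958) = 0.1997.
C = 36.0 × 0.1997 = 7.19 mg/L.

7.19 mg/L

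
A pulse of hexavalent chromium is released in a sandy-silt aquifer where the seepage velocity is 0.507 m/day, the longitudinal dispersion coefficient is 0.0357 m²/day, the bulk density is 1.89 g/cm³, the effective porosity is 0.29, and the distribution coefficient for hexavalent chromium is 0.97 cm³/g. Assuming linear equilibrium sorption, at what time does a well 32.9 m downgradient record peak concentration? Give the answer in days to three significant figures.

474 days

Retardation factor R = 1 + ρ_b·K_d/n = 1 + 1.89 × 0.97/0.29 = 7.322.
Sorption retards both mechanisms: v_R = v/R = 0.06924 m/day, D_R = D/R = 0.004876 m²/day.
Peak time from v_R²t² + 2D_R t − x² = 0: t = (√(D_R² + v_R²x²) − D_R)/v_R².
√(D_R² + v_R²x²) = √(0.004876² + 0.06924² × 32.9²) = 2.278; v_R² = 0.004794.
t = (2.278 − 0.004876)/0.004794 = 474 days.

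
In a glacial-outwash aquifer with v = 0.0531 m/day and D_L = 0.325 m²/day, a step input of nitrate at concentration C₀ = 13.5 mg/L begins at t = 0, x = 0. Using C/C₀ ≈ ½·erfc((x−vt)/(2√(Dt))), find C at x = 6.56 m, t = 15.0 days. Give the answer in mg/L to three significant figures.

For a continuous step input, C/C₀ ≈ ½·erfc((x−vt)/(2√(Dt))).
vt = 0.0531 × 15.0 = 0.7965 m and 2√(Dt) = 2√(0.325 × 15.0) = 4.416 m.
Argument (x−vt)/(2√(Dt)) = (6.56 − 0.7965)/4.416 = 1.305; ½·erfc(1.305) = 0.03248.
C = 13.5 × 0.03248 = 0.438 mg/L.

0.438 mg/L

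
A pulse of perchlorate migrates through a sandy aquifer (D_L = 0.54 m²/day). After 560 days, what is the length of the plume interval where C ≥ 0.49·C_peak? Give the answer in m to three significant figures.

The plume is Gaussian with σ = √(2Dt) = √(2 × 0.54 × 560) = 24.59 m.
C/C_peak = exp(−Δx²/(2σ²)) = 0.49 ⇒ Δx = σ·√(−2 ln 0.49) = 24.59 × 1.194 = 29.36 m.
Width = 2Δx = 58.7 m.

58.7 m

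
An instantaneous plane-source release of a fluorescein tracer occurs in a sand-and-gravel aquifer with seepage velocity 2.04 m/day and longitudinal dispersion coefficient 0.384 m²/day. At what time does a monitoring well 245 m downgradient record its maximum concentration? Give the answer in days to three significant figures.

120 days

For the 1D instantaneous-source solution, setting ∂C/∂t = 0 at fixed x gives v²t² + 2Dt − x² = 0, so t = (√(D² + v²x²) − D)/v².
√(D² + v²x²) = √(0.384² + 2.04² × 245²) = 499.8; v² = 4.1616.
t = (499.8 − 0.384)/4.1616 = 120 days (vs. the pure-advection estimate x/v = 120 d).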